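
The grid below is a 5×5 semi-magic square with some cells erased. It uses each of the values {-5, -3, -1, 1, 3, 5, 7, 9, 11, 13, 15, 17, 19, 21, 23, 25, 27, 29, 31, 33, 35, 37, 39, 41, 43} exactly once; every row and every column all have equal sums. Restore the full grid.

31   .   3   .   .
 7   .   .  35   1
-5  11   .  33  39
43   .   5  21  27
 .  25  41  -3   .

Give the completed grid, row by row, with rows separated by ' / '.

The 25 entries sum to 475, so each line sums to 475/5 = 95.
The remaining cell in row 3 is (3,3) = 95 − 78 = 17.
The remaining cell in row 4 is (4,2) = 95 − 96 = -1.
Column 1 must total 95; the given cells sum to 76, so (5,1) = 19.
Using column 3: 3 + 17 + 5 + 41 + ? → (2,3) = 95 − 66 = 29.
From column 4, 95 − (35 + 33 + 21 + (-3)) gives (1,4) = 9.
Row 2: 7 + 29 + 35 + 1 + ? = 95, so (2,2) = 23.
Row 5 needs 95; the known cells sum to 82, so (5,5) = 13.
Using column 2: 23 + 11 + (-1) + 25 + ? → (1,2) = 95 − 58 = 37.
Using column 5: 1 + 39 + 27 + 13 + ? → (1,5) = 95 − 80 = 15.

31 37 3 9 15 / 7 23 29 35 1 / -5 11 17 33 39 / 43 -1 5 21 27 / 19 25 41 -3 13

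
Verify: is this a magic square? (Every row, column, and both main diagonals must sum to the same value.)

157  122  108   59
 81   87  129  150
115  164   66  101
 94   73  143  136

No — row 2 sums to 447 but row 4 sums to 446.

Row 1: 157 + 122 + 108 + 59 = 446.
Row 2: 81 + 87 + 129 + 150 = 447.
Row 3: 115 + 164 + 66 + 101 = 446.
Row 4: 94 + 73 + 143 + 136 = 446.
Column 1: 157 + 81 + 115 + 94 = 447.
Column 2: 122 + 87 + 164 + 73 = 446.
Column 3: 108 + 129 + 66 + 143 = 446.
Column 4: 59 + 150 + 101 + 136 = 446.
Main diagonal: 157 + 87 + 66 + 136 = 446.
Anti-diagonal: 59 + 129 + 164 + 94 = 446.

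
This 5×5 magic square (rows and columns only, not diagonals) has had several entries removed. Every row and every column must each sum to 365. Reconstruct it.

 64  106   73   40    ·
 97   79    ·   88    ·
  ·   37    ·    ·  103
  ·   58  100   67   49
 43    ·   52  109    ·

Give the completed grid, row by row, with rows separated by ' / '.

The remaining cell in row 1 is (1,5) = 365 − 283 = 82.
From row 4, 365 − (58 + 100 + 67 + 49) gives (4,1) = 91.
Using column 1: 64 + 97 + 91 + 43 + ? → (3,1) = 365 − 295 = 70.
The remaining cell in column 2 is (5,2) = 365 − 280 = 85.
Column 4 must total 365; the given cells sum to 304, so (3,4) = 61.
Row 3: 70 + 37 + 61 + 103 + ? = 365, so (3,3) = 94.
The remaining cell in row 5 is (5,5) = 365 − 289 = 76.
The remaining cell in column 3 is (2,3) = 365 − 319 = 46.
Column 5 must total 365; the given cells sum to 310, so (2,5) = 55.

64 106 73 40 82 / 97 79 46 88 55 / 70 37 94 61 103 / 91 58 100 67 49 / 43 85 52 109 76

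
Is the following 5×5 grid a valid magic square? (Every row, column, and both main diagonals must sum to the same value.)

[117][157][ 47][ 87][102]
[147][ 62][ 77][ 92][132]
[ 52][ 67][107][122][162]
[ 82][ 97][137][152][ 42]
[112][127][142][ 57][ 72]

Row 1: 117 + 157 + 47 + 87 + 102 = 510.
Row 2: 147 + 62 + 77 + 92 + 132 = 510.
Row 3: 52 + 67 + 107 + 122 + 162 = 510.
Row 4: 82 + 97 + 137 + 152 + 42 = 510.
Row 5: 112 + 127 + 142 + 57 + 72 = 510.
Column 1: 117 + 147 + 52 + 82 + 112 = 510.
Column 2: 157 + 62 + 67 + 97 + 127 = 510.
Column 3: 47 + 77 + 107 + 137 + 142 = 510.
Column 4: 87 + 92 + 122 + 152 + 57 = 510.
Column 5: 102 + 132 + 162 + 42 + 72 = 510.
Main diagonal: 117 + 62 + 107 + 152 + 72 = 510.
Anti-diagonal: 102 + 92 + 107 + 97 + 112 = 510.
All lines sum to 510.

Yes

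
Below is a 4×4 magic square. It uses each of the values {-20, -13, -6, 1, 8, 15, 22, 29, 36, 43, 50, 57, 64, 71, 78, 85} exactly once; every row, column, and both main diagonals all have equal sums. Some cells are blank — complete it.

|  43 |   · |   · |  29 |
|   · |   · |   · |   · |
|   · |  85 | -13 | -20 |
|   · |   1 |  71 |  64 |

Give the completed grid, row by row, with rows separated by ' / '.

43 8 50 29 / 15 36 22 57 / 78 85 -13 -20 / -6 1 71 64

The 16 entries sum to 520, so each line sums to 520/4 = 130.
Row 3 must total 130; the given cells sum to 52, so (3,1) = 78.
Row 4 needs 130; the known cells sum to 136, so (4,1) = -6.
Column 1 must total 130; the given cells sum to 115, so (2,1) = 15.
Column 4: 29 + (-20) + 64 + ? = 130, so (2,4) = 57.
Main diagonal: 43 + (-13) + 64 + ? = 130, so (2,2) = 36.
Using anti-diagonal: 29 + 85 + (-6) + ? → (2,3) = 130 − 108 = 22.
The remaining cell in column 2 is (1,2) = 130 − 122 = 8.
Column 3 needs 130; the known cells sum to 80, so (1,3) = 50.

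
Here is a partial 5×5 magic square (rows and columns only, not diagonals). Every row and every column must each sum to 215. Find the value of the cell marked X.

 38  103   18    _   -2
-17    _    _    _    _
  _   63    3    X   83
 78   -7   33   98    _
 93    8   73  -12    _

43

Row 1: 38 + 103 + 18 + (-2) + ? = 215, so (1,4) = 58.
Row 4 needs 215; the known cells sum to 202, so (4,5) = 13.
From row 5, 215 − (93 + 8 + 73 + (-12)) gives (5,5) = 53.
From column 1, 215 − (38 + (-17) + 78 + 93) gives (3,1) = 23.
Column 2 needs 215; the known cells sum to 167, so (2,2) = 48.
Column 3 needs 215; the known cells sum to 127, so (2,3) = 88.
Using column 5: -2 + 83 + 13 + 53 + ? → (2,5) = 215 − 147 = 68.
Using row 2: -17 + 48 + 88 + 68 + ? → (2,4) = 215 − 187 = 28.
The remaining cell in row 3 is (3,4) = 215 − 172 = 43.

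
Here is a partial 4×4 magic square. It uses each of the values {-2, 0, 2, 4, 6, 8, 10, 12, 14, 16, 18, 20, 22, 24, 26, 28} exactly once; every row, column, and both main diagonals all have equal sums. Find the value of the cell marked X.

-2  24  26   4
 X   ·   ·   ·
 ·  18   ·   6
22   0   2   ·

The 16 entries sum to 208, so each line sums to 208/4 = 52.
Row 4 needs 52; the known cells sum to 24, so (4,4) = 28.
From column 2, 52 − (24 + 18 + 0) gives (2,2) = 10.
Column 4 needs 52; the known cells sum to 38, so (2,4) = 14.
Main diagonal must total 52; the given cells sum to 36, so (3,3) = 16.
Anti-diagonal must total 52; the given cells sum to 44, so (2,3) = 8.
Row 2: 10 + 8 + 14 + ? = 52, so (2,1) = 20.

20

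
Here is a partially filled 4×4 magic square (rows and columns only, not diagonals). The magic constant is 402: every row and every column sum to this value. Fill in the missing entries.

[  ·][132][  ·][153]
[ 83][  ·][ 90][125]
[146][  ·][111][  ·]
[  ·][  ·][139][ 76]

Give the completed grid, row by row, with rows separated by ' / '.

The remaining cell in row 2 is (2,2) = 402 − 298 = 104.
The remaining cell in column 3 is (1,3) = 402 − 340 = 62.
Column 4 needs 402; the known cells sum to 354, so (3,4) = 48.
The remaining cell in row 1 is (1,1) = 402 − 347 = 55.
Using row 3: 146 + 111 + 48 + ? → (3,2) = 402 − 305 = 97.
Column 1 needs 402; the known cells sum to 284, so (4,1) = 118.
Column 2 needs 402; the known cells sum to 333, so (4,2) = 69.

55 132 62 153 / 83 104 90 125 / 146 97 111 48 / 118 69 139 76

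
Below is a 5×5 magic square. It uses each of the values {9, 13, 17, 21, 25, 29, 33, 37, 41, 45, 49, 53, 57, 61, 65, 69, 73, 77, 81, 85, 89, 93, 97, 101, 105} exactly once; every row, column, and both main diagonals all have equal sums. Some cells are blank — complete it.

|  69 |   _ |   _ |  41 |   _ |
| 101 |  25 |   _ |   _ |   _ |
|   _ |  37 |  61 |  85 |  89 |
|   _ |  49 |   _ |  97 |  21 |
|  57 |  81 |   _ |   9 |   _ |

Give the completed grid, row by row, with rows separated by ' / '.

69 93 17 41 65 / 101 25 29 53 77 / 13 37 61 85 89 / 45 49 73 97 21 / 57 81 105 9 33

The 25 entries sum to 1425, so each line sums to 1425/5 = 285.
From row 3, 285 − (37 + 61 + 85 + 89) gives (3,1) = 13.
Column 1 must total 285; the given cells sum to 240, so (4,1) = 45.
Column 2 needs 285; the known cells sum to 192, so (1,2) = 93.
Column 4 needs 285; the known cells sum to 232, so (2,4) = 53.
Main diagonal must total 285; the given cells sum to 252, so (5,5) = 33.
Anti-diagonal must total 285; the given cells sum to 220, so (1,5) = 65.
The remaining cell in row 1 is (1,3) = 285 − 268 = 17.
Using row 4: 45 + 49 + 97 + 21 + ? → (4,3) = 285 − 212 = 73.
Row 5 needs 285; the known cells sum to 180, so (5,3) = 105.
Column 3 needs 285; the known cells sum to 256, so (2,3) = 29.
Column 5 must total 285; the given cells sum to 208, so (2,5) = 77.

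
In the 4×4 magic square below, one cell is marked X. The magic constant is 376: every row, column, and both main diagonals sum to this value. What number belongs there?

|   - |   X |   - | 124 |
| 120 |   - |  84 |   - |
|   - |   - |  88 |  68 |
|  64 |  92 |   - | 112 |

80

From row 4, 376 − (64 + 92 + 112) gives (4,3) = 108.
From column 3, 376 − (84 + 88 + 108) gives (1,3) = 96.
Column 4 must total 376; the given cells sum to 304, so (2,4) = 72.
The remaining cell in anti-diagonal is (3,2) = 376 − 272 = 104.
From row 2, 376 − (120 + 84 + 72) gives (2,2) = 100.
Row 3 must total 376; the given cells sum to 260, so (3,1) = 116.
Column 1 must total 376; the given cells sum to 300, so (1,1) = 76.
Using column 2: 100 + 104 + 92 + ? → (1,2) = 376 − 296 = 80.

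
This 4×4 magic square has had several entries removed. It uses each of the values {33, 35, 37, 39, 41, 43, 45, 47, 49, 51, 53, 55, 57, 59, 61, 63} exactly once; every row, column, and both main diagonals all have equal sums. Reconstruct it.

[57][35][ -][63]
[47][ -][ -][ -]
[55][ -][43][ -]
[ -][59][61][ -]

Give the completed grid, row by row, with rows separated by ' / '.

The 16 entries sum to 768, so each line sums to 768/4 = 192.
Row 1 must total 192; the given cells sum to 155, so (1,3) = 37.
Using column 1: 57 + 47 + 55 + ? → (4,1) = 192 − 159 = 33.
The remaining cell in column 3 is (2,3) = 192 − 141 = 51.
From anti-diagonal, 192 − (63 + 51 + 33) gives (3,2) = 45.
Row 3 must total 192; the given cells sum to 143, so (3,4) = 49.
Using row 4: 33 + 59 + 61 + ? → (4,4) = 192 − 153 = 39.
The remaining cell in column 2 is (2,2) = 192 − 139 = 53.
Column 4 must total 192; the given cells sum to 151, so (2,4) = 41.

57 35 37 63 / 47 53 51 41 / 55 45 43 49 / 33 59 61 39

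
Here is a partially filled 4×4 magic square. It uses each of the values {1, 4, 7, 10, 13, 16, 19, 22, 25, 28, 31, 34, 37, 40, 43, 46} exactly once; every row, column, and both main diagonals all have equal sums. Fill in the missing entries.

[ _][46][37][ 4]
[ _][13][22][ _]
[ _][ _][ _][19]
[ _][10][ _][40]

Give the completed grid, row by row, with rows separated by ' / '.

The 16 entries sum to 376, so each line sums to 376/4 = 94.
Using row 1: 46 + 37 + 4 + ? → (1,1) = 94 − 87 = 7.
Column 2: 46 + 13 + 10 + ? = 94, so (3,2) = 25.
Column 4 must total 94; the given cells sum to 63, so (2,4) = 31.
Using main diagonal: 7 + 13 + 40 + ? → (3,3) = 94 − 60 = 34.
Anti-diagonal needs 94; the known cells sum to 51, so (4,1) = 43.
Row 2: 13 + 22 + 31 + ? = 94, so (2,1) = 28.
Using row 3: 25 + 34 + 19 + ? → (3,1) = 94 − 78 = 16.
The remaining cell in row 4 is (4,3) = 94 − 93 = 1.

7 46 37 4 / 28 13 22 31 / 16 25 34 19 / 43 10 1 40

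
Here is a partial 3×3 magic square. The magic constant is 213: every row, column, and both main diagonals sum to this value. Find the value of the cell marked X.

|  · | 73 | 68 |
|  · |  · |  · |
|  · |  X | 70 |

69

Using row 1: 73 + 68 + ? → (1,1) = 213 − 141 = 72.
Column 3 needs 213; the known cells sum to 138, so (2,3) = 75.
Main diagonal must total 213; the given cells sum to 142, so (2,2) = 71.
Anti-diagonal must total 213; the given cells sum to 139, so (3,1) = 74.
Using row 2: 71 + 75 + ? → (2,1) = 213 − 146 = 67.
Using row 3: 74 + 70 + ? → (3,2) = 213 − 144 = 69.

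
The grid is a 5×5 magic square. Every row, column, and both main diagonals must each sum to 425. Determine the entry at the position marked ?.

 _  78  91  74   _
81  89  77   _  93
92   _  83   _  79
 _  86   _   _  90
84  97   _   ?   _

88

Using row 2: 81 + 89 + 77 + 93 + ? → (2,4) = 425 − 340 = 85.
Column 2 must total 425; the given cells sum to 350, so (3,2) = 75.
Using anti-diagonal: 85 + 83 + 86 + 84 + ? → (1,5) = 425 − 338 = 87.
Row 1 needs 425; the known cells sum to 330, so (1,1) = 95.
Using row 3: 92 + 75 + 83 + 79 + ? → (3,4) = 425 − 329 = 96.
Column 1 must total 425; the given cells sum to 352, so (4,1) = 73.
Column 5 needs 425; the known cells sum to 349, so (5,5) = 76.
Using main diagonal: 95 + 89 + 83 + 76 + ? → (4,4) = 425 − 343 = 82.
From row 4, 425 − (73 + 86 + 82 + 90) gives (4,3) = 94.
Using column 3: 91 + 77 + 83 + 94 + ? → (5,3) = 425 − 345 = 80.
From column 4, 425 − (74 + 85 + 96 + 82) gives (5,4) = 88.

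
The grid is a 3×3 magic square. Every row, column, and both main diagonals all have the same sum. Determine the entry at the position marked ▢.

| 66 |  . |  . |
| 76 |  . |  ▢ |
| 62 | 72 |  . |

Column 1 is complete and sums to 204; that is the magic constant.
Row 3: 62 + 72 + ? = 204, so (3,3) = 70.
From main diagonal, 204 − (66 + 70) gives (2,2) = 68.
Anti-diagonal needs 204; the known cells sum to 130, so (1,3) = 74.
Row 1 needs 204; the known cells sum to 140, so (1,2) = 64.
Using row 2: 76 + 68 + ? → (2,3) = 204 − 144 = 60.

60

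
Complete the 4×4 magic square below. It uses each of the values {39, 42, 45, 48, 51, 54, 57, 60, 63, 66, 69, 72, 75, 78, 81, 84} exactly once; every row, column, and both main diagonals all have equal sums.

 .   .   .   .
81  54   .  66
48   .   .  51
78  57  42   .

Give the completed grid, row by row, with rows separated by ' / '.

39 72 75 60 / 81 54 45 66 / 48 63 84 51 / 78 57 42 69

The 16 entries sum to 984, so each line sums to 984/4 = 246.
Row 2 must total 246; the given cells sum to 201, so (2,3) = 45.
Using row 4: 78 + 57 + 42 + ? → (4,4) = 246 − 177 = 69.
The remaining cell in column 1 is (1,1) = 246 − 207 = 39.
The remaining cell in column 4 is (1,4) = 246 − 186 = 60.
Using main diagonal: 39 + 54 + 69 + ? → (3,3) = 246 − 162 = 84.
From anti-diagonal, 246 − (60 + 45 + 78) gives (3,2) = 63.
Using column 2: 54 + 63 + 57 + ? → (1,2) = 246 − 174 = 72.
Column 3 must total 246; the given cells sum to 171, so (1,3) = 75.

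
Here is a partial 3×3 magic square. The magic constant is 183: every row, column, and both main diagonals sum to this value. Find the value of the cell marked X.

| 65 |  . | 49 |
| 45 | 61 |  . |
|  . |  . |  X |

From row 1, 183 − (65 + 49) gives (1,2) = 69.
From row 2, 183 − (45 + 61) gives (2,3) = 77.
From column 1, 183 − (65 + 45) gives (3,1) = 73.
From column 2, 183 − (69 + 61) gives (3,2) = 53.
Column 3: 49 + 77 + ? = 183, so (3,3) = 57.

57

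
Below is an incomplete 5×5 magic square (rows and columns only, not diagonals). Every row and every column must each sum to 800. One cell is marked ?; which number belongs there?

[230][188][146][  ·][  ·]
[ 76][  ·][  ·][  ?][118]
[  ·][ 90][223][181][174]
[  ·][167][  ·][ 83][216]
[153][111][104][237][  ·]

Using row 3: 90 + 223 + 181 + 174 + ? → (3,1) = 800 − 668 = 132.
The remaining cell in row 5 is (5,5) = 800 − 605 = 195.
The remaining cell in column 1 is (4,1) = 800 − 591 = 209.
Column 2: 188 + 90 + 167 + 111 + ? = 800, so (2,2) = 244.
From column 5, 800 − (118 + 174 + 216 + 195) gives (1,5) = 97.
The remaining cell in row 1 is (1,4) = 800 − 661 = 139.
Row 4: 209 + 167 + 83 + 216 + ? = 800, so (4,3) = 125.
From column 3, 800 − (146 + 223 + 125 + 104) gives (2,3) = 202.
Column 4 must total 800; the given cells sum to 640, so (2,4) = 160.

160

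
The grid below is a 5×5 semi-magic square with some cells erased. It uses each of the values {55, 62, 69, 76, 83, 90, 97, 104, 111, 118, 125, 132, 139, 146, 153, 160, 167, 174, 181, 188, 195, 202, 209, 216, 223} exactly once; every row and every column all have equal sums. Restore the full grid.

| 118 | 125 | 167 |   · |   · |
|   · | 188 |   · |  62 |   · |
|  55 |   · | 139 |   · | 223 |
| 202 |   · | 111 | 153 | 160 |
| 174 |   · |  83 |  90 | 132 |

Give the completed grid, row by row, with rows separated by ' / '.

The 25 entries sum to 3475, so each line sums to 3475/5 = 695.
The remaining cell in row 4 is (4,2) = 695 − 626 = 69.
Using row 5: 174 + 83 + 90 + 132 + ? → (5,2) = 695 − 479 = 216.
Column 1 must total 695; the given cells sum to 549, so (2,1) = 146.
From column 2, 695 − (125 + 188 + 69 + 216) gives (3,2) = 97.
Column 3: 167 + 139 + 111 + 83 + ? = 695, so (2,3) = 195.
Row 2 needs 695; the known cells sum to 591, so (2,5) = 104.
Using row 3: 55 + 97 + 139 + 223 + ? → (3,4) = 695 − 514 = 181.
Column 4 needs 695; the known cells sum to 486, so (1,4) = 209.
Using column 5: 104 + 223 + 160 + 132 + ? → (1,5) = 695 − 619 = 76.

118 125 167 209 76 / 146 188 195 62 104 / 55 97 139 181 223 / 202 69 111 153 160 / 174 216 83 90 132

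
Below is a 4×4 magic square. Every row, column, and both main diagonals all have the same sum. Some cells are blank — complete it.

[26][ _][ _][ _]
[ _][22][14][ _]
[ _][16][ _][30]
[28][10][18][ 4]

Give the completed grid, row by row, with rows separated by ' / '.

26 12 20 2 / 0 22 14 24 / 6 16 8 30 / 28 10 18 4

Row 4 is already complete: 28 + 10 + 18 + 4 = 60, so that is the magic constant.
Column 2 needs 60; the known cells sum to 48, so (1,2) = 12.
Using main diagonal: 26 + 22 + 4 + ? → (3,3) = 60 − 52 = 8.
Anti-diagonal must total 60; the given cells sum to 58, so (1,4) = 2.
Row 1 needs 60; the known cells sum to 40, so (1,3) = 20.
From row 3, 60 − (16 + 8 + 30) gives (3,1) = 6.
Using column 1: 26 + 6 + 28 + ? → (2,1) = 60 − 60 = 0.
Column 4 needs 60; the known cells sum to 36, so (2,4) = 24.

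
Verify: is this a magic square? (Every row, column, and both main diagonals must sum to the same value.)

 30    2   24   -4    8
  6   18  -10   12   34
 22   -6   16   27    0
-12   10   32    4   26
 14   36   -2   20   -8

No — main diagonal sums to 60 but column 4 sums to 59.

Row 1: 30 + 2 + 24 + (-4) + 8 = 60.
Row 2: 6 + 18 + (-10) + 12 + 34 = 60.
Row 3: 22 + (-6) + 16 + 27 + 0 = 59.
Row 4: -12 + 10 + 32 + 4 + 26 = 60.
Row 5: 14 + 36 + (-2) + 20 + (-8) = 60.
Column 1: 30 + 6 + 22 + (-12) + 14 = 60.
Column 2: 2 + 18 + (-6) + 10 + 36 = 60.
Column 3: 24 + (-10) + 16 + 32 + (-2) = 60.
Column 4: -4 + 12 + 27 + 4 + 20 = 59.
Column 5: 8 + 34 + 0 + 26 + (-8) = 60.
Main diagonal: 30 + 18 + 16 + 4 + (-8) = 60.
Anti-diagonal: 8 + 12 + 16 + 10 + 14 = 60.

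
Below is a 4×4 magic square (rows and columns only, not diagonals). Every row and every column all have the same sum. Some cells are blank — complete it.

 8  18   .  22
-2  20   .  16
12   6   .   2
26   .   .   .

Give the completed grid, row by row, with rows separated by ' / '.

Column 1 is already complete: 8 + -2 + 12 + 26 = 44, so that is the magic constant.
Using row 1: 8 + 18 + 22 + ? → (1,3) = 44 − 48 = -4.
Row 2 must total 44; the given cells sum to 34, so (2,3) = 10.
Row 3 must total 44; the given cells sum to 20, so (3,3) = 24.
Using column 2: 18 + 20 + 6 + ? → (4,2) = 44 − 44 = 0.
From column 3, 44 − (-4 + 10 + 24) gives (4,3) = 14.
Column 4 needs 44; the known cells sum to 40, so (4,4) = 4.

8 18 -4 22 / -2 20 10 16 / 12 6 24 2 / 26 0 14 4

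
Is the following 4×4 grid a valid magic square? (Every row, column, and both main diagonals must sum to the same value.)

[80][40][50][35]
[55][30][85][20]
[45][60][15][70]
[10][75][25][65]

No — row 2 sums to 190 but row 1 sums to 205.

Row 1: 80 + 40 + 50 + 35 = 205.
Row 2: 55 + 30 + 85 + 20 = 190.
Row 3: 45 + 60 + 15 + 70 = 190.
Row 4: 10 + 75 + 25 + 65 = 175.
Column 1: 80 + 55 + 45 + 10 = 190.
Column 2: 40 + 30 + 60 + 75 = 205.
Column 3: 50 + 85 + 15 + 25 = 175.
Column 4: 35 + 20 + 70 + 65 = 190.
Main diagonal: 80 + 30 + 15 + 65 = 190.
Anti-diagonal: 35 + 85 + 60 + 10 = 190.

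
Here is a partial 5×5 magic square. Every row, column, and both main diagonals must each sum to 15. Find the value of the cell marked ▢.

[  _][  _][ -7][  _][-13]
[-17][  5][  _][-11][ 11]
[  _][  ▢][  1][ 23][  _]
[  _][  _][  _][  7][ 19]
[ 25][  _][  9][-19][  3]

-21

Row 2: -17 + 5 + (-11) + 11 + ? = 15, so (2,3) = 27.
Row 5: 25 + 9 + (-19) + 3 + ? = 15, so (5,2) = -3.
Column 3 must total 15; the given cells sum to 30, so (4,3) = -15.
From column 4, 15 − (-11 + 23 + 7 + (-19)) gives (1,4) = 15.
Column 5 must total 15; the given cells sum to 20, so (3,5) = -5.
Using main diagonal: 5 + 1 + 7 + 3 + ? → (1,1) = 15 − 16 = -1.
Anti-diagonal must total 15; the given cells sum to 2, so (4,2) = 13.
From row 1, 15 − (-1 + (-7) + 15 + (-13)) gives (1,2) = 21.
Row 4: 13 + (-15) + 7 + 19 + ? = 15, so (4,1) = -9.
From column 1, 15 − (-1 + (-17) + (-9) + 25) gives (3,1) = 17.
Using column 2: 21 + 5 + 13 + (-3) + ? → (3,2) = 15 − 36 = -21.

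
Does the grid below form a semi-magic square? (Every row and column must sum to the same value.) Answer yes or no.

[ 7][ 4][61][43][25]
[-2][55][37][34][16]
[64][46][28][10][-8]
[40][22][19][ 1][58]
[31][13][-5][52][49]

Yes

Row 1: 7 + 4 + 61 + 43 + 25 = 140.
Row 2: -2 + 55 + 37 + 34 + 16 = 140.
Row 3: 64 + 46 + 28 + 10 + (-8) = 140.
Row 4: 40 + 22 + 19 + 1 + 58 = 140.
Row 5: 31 + 13 + (-5) + 52 + 49 = 140.
Column 1: 7 + (-2) + 64 + 40 + 31 = 140.
Column 2: 4 + 55 + 46 + 22 + 13 = 140.
Column 3: 61 + 37 + 28 + 19 + (-5) = 140.
Column 4: 43 + 34 + 10 + 1 + 52 = 140.
Column 5: 25 + 16 + (-8) + 58 + 49 = 140.
All lines sum to 140.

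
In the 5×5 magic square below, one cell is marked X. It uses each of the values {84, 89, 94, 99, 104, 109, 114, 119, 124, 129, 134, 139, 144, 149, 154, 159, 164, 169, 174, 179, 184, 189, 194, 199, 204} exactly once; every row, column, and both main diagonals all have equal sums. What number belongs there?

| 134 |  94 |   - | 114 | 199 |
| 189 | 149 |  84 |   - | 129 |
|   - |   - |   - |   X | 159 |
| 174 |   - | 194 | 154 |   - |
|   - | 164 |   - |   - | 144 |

The 25 entries sum to 3600, so each line sums to 3600/5 = 720.
Row 1: 134 + 94 + 114 + 199 + ? = 720, so (1,3) = 179.
The remaining cell in row 2 is (2,4) = 720 − 551 = 169.
Using column 5: 199 + 129 + 159 + 144 + ? → (4,5) = 720 − 631 = 89.
Main diagonal must total 720; the given cells sum to 581, so (3,3) = 139.
From row 4, 720 − (174 + 194 + 154 + 89) gives (4,2) = 109.
Using column 2: 94 + 149 + 109 + 164 + ? → (3,2) = 720 − 516 = 204.
The remaining cell in column 3 is (5,3) = 720 − 596 = 124.
Anti-diagonal must total 720; the given cells sum to 616, so (5,1) = 104.
Row 5 must total 720; the given cells sum to 536, so (5,4) = 184.
Using column 1: 134 + 189 + 174 + 104 + ? → (3,1) = 720 − 601 = 119.
Column 4 needs 720; the known cells sum to 621, so (3,4) = 99.

99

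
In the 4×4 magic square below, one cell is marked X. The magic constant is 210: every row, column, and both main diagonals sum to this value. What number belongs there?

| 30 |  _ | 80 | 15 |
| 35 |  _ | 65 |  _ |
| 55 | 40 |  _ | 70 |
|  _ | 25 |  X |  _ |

Row 1 must total 210; the given cells sum to 125, so (1,2) = 85.
From row 3, 210 − (55 + 40 + 70) gives (3,3) = 45.
Column 1 needs 210; the known cells sum to 120, so (4,1) = 90.
Column 2 needs 210; the known cells sum to 150, so (2,2) = 60.
The remaining cell in column 3 is (4,3) = 210 − 190 = 20.

20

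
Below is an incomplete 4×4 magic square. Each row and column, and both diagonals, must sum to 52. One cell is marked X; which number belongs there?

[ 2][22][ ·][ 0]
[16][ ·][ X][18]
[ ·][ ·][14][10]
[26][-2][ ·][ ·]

Using row 1: 2 + 22 + 0 + ? → (1,3) = 52 − 24 = 28.
Column 1: 2 + 16 + 26 + ? = 52, so (3,1) = 8.
Column 4 must total 52; the given cells sum to 28, so (4,4) = 24.
The remaining cell in main diagonal is (2,2) = 52 − 40 = 12.
Row 2 must total 52; the given cells sum to 46, so (2,3) = 6.

6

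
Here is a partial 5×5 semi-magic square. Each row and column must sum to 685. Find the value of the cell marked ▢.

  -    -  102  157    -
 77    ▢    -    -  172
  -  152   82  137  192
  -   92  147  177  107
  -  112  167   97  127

The remaining cell in row 3 is (3,1) = 685 − 563 = 122.
Row 4: 92 + 147 + 177 + 107 + ? = 685, so (4,1) = 162.
Row 5 must total 685; the given cells sum to 503, so (5,1) = 182.
The remaining cell in column 1 is (1,1) = 685 − 543 = 142.
Column 3: 102 + 82 + 147 + 167 + ? = 685, so (2,3) = 187.
Using column 4: 157 + 137 + 177 + 97 + ? → (2,4) = 685 − 568 = 117.
Using column 5: 172 + 192 + 107 + 127 + ? → (1,5) = 685 − 598 = 87.
Row 1: 142 + 102 + 157 + 87 + ? = 685, so (1,2) = 197.
Row 2: 77 + 187 + 117 + 172 + ? = 685, so (2,2) = 132.

132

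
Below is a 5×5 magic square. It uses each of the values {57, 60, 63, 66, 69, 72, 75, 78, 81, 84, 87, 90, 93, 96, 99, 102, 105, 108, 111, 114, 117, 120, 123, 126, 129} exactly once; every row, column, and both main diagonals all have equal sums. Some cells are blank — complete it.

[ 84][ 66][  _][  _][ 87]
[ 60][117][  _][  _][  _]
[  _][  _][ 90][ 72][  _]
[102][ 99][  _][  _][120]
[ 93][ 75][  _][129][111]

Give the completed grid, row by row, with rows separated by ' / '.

84 66 123 105 87 / 60 117 114 96 78 / 126 108 90 72 69 / 102 99 81 63 120 / 93 75 57 129 111

The 25 entries sum to 2325, so each line sums to 2325/5 = 465.
Row 5 must total 465; the given cells sum to 408, so (5,3) = 57.
Column 1 must total 465; the given cells sum to 339, so (3,1) = 126.
From column 2, 465 − (66 + 117 + 99 + 75) gives (3,2) = 108.
Main diagonal needs 465; the known cells sum to 402, so (4,4) = 63.
Anti-diagonal needs 465; the known cells sum to 369, so (2,4) = 96.
Row 3 needs 465; the known cells sum to 396, so (3,5) = 69.
Row 4: 102 + 99 + 63 + 120 + ? = 465, so (4,3) = 81.
Column 4 needs 465; the known cells sum to 360, so (1,4) = 105.
Column 5 must total 465; the given cells sum to 387, so (2,5) = 78.
Row 1 needs 465; the known cells sum to 342, so (1,3) = 123.
The remaining cell in row 2 is (2,3) = 465 − 351 = 114.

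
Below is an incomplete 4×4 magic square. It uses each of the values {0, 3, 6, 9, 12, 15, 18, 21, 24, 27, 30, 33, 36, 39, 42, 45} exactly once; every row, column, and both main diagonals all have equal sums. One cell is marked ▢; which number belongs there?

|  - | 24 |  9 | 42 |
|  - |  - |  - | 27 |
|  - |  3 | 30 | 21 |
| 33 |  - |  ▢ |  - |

The 16 entries sum to 360, so each line sums to 360/4 = 90.
Row 1 must total 90; the given cells sum to 75, so (1,1) = 15.
Row 3 needs 90; the known cells sum to 54, so (3,1) = 36.
Column 1 needs 90; the known cells sum to 84, so (2,1) = 6.
Using column 4: 42 + 27 + 21 + ? → (4,4) = 90 − 90 = 0.
Main diagonal must total 90; the given cells sum to 45, so (2,2) = 45.
Using anti-diagonal: 42 + 3 + 33 + ? → (2,3) = 90 − 78 = 12.
Column 2: 24 + 45 + 3 + ? = 90, so (4,2) = 18.
Column 3 must total 90; the given cells sum to 51, so (4,3) = 39.

39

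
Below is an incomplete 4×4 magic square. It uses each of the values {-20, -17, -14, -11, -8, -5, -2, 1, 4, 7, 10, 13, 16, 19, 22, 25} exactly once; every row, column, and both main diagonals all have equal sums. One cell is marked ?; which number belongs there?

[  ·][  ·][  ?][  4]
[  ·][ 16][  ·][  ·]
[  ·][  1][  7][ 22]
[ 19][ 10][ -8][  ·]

25

The 16 entries sum to 40, so each line sums to 40/4 = 10.
Row 3 needs 10; the known cells sum to 30, so (3,1) = -20.
Using row 4: 19 + 10 + (-8) + ? → (4,4) = 10 − 21 = -11.
The remaining cell in column 2 is (1,2) = 10 − 27 = -17.
Column 4 must total 10; the given cells sum to 15, so (2,4) = -5.
Using main diagonal: 16 + 7 + (-11) + ? → (1,1) = 10 − 12 = -2.
From anti-diagonal, 10 − (4 + 1 + 19) gives (2,3) = -14.
Row 1 must total 10; the given cells sum to -15, so (1,3) = 25.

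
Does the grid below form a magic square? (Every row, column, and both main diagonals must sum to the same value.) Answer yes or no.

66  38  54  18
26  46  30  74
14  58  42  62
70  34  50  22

Yes

Row 1: 66 + 38 + 54 + 18 = 176.
Row 2: 26 + 46 + 30 + 74 = 176.
Row 3: 14 + 58 + 42 + 62 = 176.
Row 4: 70 + 34 + 50 + 22 = 176.
Column 1: 66 + 26 + 14 + 70 = 176.
Column 2: 38 + 46 + 58 + 34 = 176.
Column 3: 54 + 30 + 42 + 50 = 176.
Column 4: 18 + 74 + 62 + 22 = 176.
Main diagonal: 66 + 46 + 42 + 22 = 176.
Anti-diagonal: 18 + 30 + 58 + 70 = 176.
All lines sum to 176.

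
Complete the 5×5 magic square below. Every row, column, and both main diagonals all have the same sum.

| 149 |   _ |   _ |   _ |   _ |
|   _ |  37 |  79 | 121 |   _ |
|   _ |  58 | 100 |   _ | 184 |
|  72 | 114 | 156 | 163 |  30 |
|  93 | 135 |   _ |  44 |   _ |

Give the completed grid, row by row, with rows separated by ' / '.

149 191 23 65 107 / 170 37 79 121 128 / 51 58 100 142 184 / 72 114 156 163 30 / 93 135 177 44 86

Row 4 is already complete: 72 + 114 + 156 + 163 + 30 = 535, so that is the magic constant.
From column 2, 535 − (37 + 58 + 114 + 135) gives (1,2) = 191.
Main diagonal needs 535; the known cells sum to 449, so (5,5) = 86.
Anti-diagonal needs 535; the known cells sum to 428, so (1,5) = 107.
Row 5 must total 535; the given cells sum to 358, so (5,3) = 177.
Column 3 needs 535; the known cells sum to 512, so (1,3) = 23.
Column 5: 107 + 184 + 30 + 86 + ? = 535, so (2,5) = 128.
Using row 1: 149 + 191 + 23 + 107 + ? → (1,4) = 535 − 470 = 65.
From row 2, 535 − (37 + 79 + 121 + 128) gives (2,1) = 170.
From column 1, 535 − (149 + 170 + 72 + 93) gives (3,1) = 51.
Column 4 must total 535; the given cells sum to 393, so (3,4) = 142.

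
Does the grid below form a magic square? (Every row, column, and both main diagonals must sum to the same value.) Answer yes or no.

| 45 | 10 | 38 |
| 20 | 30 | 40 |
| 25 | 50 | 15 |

No — column 2 sums to 90 but column 3 sums to 93.

Row 1: 45 + 10 + 38 = 93.
Row 2: 20 + 30 + 40 = 90.
Row 3: 25 + 50 + 15 = 90.
Column 1: 45 + 20 + 25 = 90.
Column 2: 10 + 30 + 50 = 90.
Column 3: 38 + 40 + 15 = 93.
Main diagonal: 45 + 30 + 15 = 90.
Anti-diagonal: 38 + 30 + 25 = 93.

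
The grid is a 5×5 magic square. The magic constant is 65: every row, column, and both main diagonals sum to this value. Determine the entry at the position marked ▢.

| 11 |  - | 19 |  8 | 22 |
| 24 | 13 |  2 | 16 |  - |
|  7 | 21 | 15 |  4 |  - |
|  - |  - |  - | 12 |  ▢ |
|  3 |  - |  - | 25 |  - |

Row 1 must total 65; the given cells sum to 60, so (1,2) = 5.
Row 2 needs 65; the known cells sum to 55, so (2,5) = 10.
Row 3 must total 65; the given cells sum to 47, so (3,5) = 18.
Using column 1: 11 + 24 + 7 + 3 + ? → (4,1) = 65 − 45 = 20.
Main diagonal must total 65; the given cells sum to 51, so (5,5) = 14.
The remaining cell in anti-diagonal is (4,2) = 65 − 56 = 9.
Column 2 must total 65; the given cells sum to 48, so (5,2) = 17.
From column 5, 65 − (22 + 10 + 18 + 14) gives (4,5) = 1.

1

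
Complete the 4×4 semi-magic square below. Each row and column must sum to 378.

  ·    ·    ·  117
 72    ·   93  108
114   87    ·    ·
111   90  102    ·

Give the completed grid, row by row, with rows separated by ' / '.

Using row 2: 72 + 93 + 108 + ? → (2,2) = 378 − 273 = 105.
Row 4 needs 378; the known cells sum to 303, so (4,4) = 75.
Using column 1: 72 + 114 + 111 + ? → (1,1) = 378 − 297 = 81.
From column 2, 378 − (105 + 87 + 90) gives (1,2) = 96.
The remaining cell in column 4 is (3,4) = 378 − 300 = 78.
Row 1 needs 378; the known cells sum to 294, so (1,3) = 84.
Using row 3: 114 + 87 + 78 + ? → (3,3) = 378 − 279 = 99.

81 96 84 117 / 72 105 93 108 / 114 87 99 78 / 111 90 102 75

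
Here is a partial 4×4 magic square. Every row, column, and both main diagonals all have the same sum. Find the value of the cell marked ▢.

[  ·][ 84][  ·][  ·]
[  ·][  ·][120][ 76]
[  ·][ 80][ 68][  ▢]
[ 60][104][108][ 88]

Row 4 is complete and sums to 360; that is the magic constant.
From column 2, 360 − (84 + 80 + 104) gives (2,2) = 92.
The remaining cell in column 3 is (1,3) = 360 − 296 = 64.
Main diagonal needs 360; the known cells sum to 248, so (1,1) = 112.
The remaining cell in anti-diagonal is (1,4) = 360 − 260 = 100.
The remaining cell in row 2 is (2,1) = 360 − 288 = 72.
The remaining cell in column 1 is (3,1) = 360 − 244 = 116.
Column 4: 100 + 76 + 88 + ? = 360, so (3,4) = 96.

96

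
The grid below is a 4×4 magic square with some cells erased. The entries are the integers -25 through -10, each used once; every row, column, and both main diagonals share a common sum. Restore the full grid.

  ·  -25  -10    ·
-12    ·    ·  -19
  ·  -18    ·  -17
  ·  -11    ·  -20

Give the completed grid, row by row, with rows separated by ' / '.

The entries are -25 through -10, which sum to -280, so each line sums to -280/4 = -70.
From column 2, -70 − (-25 + (-18) + (-11)) gives (2,2) = -16.
Column 4: -19 + (-17) + (-20) + ? = -70, so (1,4) = -14.
From row 1, -70 − (-25 + (-10) + (-14)) gives (1,1) = -21.
Row 2 must total -70; the given cells sum to -47, so (2,3) = -23.
From main diagonal, -70 − (-21 + (-16) + (-20)) gives (3,3) = -13.
Using anti-diagonal: -14 + (-23) + (-18) + ? → (4,1) = -70 − (-55) = -15.
Using row 3: -18 + (-13) + (-17) + ? → (3,1) = -70 − (-48) = -22.
The remaining cell in row 4 is (4,3) = -70 − (-46) = -24.

-21 -25 -10 -14 / -12 -16 -23 -19 / -22 -18 -13 -17 / -15 -11 -24 -20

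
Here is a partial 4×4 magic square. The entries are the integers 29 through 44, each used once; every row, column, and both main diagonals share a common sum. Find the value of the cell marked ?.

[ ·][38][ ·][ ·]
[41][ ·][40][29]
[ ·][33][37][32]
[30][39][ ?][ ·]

The entries are 29 through 44, which sum to 584, so each line sums to 584/4 = 146.
Using row 2: 41 + 40 + 29 + ? → (2,2) = 146 − 110 = 36.
Row 3: 33 + 37 + 32 + ? = 146, so (3,1) = 44.
Column 1: 41 + 44 + 30 + ? = 146, so (1,1) = 31.
Main diagonal: 31 + 36 + 37 + ? = 146, so (4,4) = 42.
Anti-diagonal: 40 + 33 + 30 + ? = 146, so (1,4) = 43.
Row 1 needs 146; the known cells sum to 112, so (1,3) = 34.
Row 4 must total 146; the given cells sum to 111, so (4,3) = 35.

35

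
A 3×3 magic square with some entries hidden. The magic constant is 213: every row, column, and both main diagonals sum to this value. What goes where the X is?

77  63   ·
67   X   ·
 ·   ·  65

From row 1, 213 − (77 + 63) gives (1,3) = 73.
From column 1, 213 − (77 + 67) gives (3,1) = 69.
The remaining cell in column 3 is (2,3) = 213 − 138 = 75.
Main diagonal: 77 + 65 + ? = 213, so (2,2) = 71.

71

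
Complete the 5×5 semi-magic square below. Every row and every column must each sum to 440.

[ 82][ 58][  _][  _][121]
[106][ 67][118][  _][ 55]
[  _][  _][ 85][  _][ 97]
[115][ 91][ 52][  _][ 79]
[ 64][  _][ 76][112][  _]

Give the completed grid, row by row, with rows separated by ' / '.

82 58 109 70 121 / 106 67 118 94 55 / 73 124 85 61 97 / 115 91 52 103 79 / 64 100 76 112 88

The remaining cell in row 2 is (2,4) = 440 − 346 = 94.
Row 4 must total 440; the given cells sum to 337, so (4,4) = 103.
From column 1, 440 − (82 + 106 + 115 + 64) gives (3,1) = 73.
Column 3: 118 + 85 + 52 + 76 + ? = 440, so (1,3) = 109.
Column 5: 121 + 55 + 97 + 79 + ? = 440, so (5,5) = 88.
Row 1 needs 440; the known cells sum to 370, so (1,4) = 70.
Row 5 must total 440; the given cells sum to 340, so (5,2) = 100.
The remaining cell in column 2 is (3,2) = 440 − 316 = 124.
Column 4 must total 440; the given cells sum to 379, so (3,4) = 61.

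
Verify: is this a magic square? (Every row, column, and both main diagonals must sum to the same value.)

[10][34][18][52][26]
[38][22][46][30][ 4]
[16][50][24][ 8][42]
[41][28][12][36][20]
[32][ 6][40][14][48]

Row 1: 10 + 34 + 18 + 52 + 26 = 140.
Row 2: 38 + 22 + 46 + 30 + 4 = 140.
Row 3: 16 + 50 + 24 + 8 + 42 = 140.
Row 4: 41 + 28 + 12 + 36 + 20 = 137.
Row 5: 32 + 6 + 40 + 14 + 48 = 140.
Column 1: 10 + 38 + 16 + 41 + 32 = 137.
Column 2: 34 + 22 + 50 + 28 + 6 = 140.
Column 3: 18 + 46 + 24 + 12 + 40 = 140.
Column 4: 52 + 30 + 8 + 36 + 14 = 140.
Column 5: 26 + 4 + 42 + 20 + 48 = 140.
Main diagonal: 10 + 22 + 24 + 36 + 48 = 140.
Anti-diagonal: 26 + 30 + 24 + 28 + 32 = 140.

No — row 4 sums to 137 but column 3 sums to 140.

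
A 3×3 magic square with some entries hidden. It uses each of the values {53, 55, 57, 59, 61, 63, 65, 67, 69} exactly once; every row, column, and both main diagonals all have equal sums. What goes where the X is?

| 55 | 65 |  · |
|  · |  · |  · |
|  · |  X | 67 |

57

The 9 entries sum to 549, so each line sums to 549/3 = 183.
Using row 1: 55 + 65 + ? → (1,3) = 183 − 120 = 63.
Column 3: 63 + 67 + ? = 183, so (2,3) = 53.
Main diagonal must total 183; the given cells sum to 122, so (2,2) = 61.
Using anti-diagonal: 63 + 61 + ? → (3,1) = 183 − 124 = 59.
The remaining cell in row 2 is (2,1) = 183 − 114 = 69.
The remaining cell in row 3 is (3,2) = 183 − 126 = 57.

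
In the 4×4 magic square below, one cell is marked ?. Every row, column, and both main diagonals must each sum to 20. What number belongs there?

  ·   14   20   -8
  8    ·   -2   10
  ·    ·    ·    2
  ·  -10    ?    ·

-4

Row 1 must total 20; the given cells sum to 26, so (1,1) = -6.
The remaining cell in row 2 is (2,2) = 20 − 16 = 4.
The remaining cell in column 2 is (3,2) = 20 − 8 = 12.
From column 4, 20 − (-8 + 10 + 2) gives (4,4) = 16.
The remaining cell in main diagonal is (3,3) = 20 − 14 = 6.
Anti-diagonal must total 20; the given cells sum to 2, so (4,1) = 18.
Row 3: 12 + 6 + 2 + ? = 20, so (3,1) = 0.
Using row 4: 18 + (-10) + 16 + ? → (4,3) = 20 − 24 = -4.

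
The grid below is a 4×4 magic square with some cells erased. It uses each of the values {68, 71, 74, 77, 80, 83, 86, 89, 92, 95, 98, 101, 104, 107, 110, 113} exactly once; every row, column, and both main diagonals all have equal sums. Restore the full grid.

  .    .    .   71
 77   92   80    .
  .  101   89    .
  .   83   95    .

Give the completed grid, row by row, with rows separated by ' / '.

The 16 entries sum to 1448, so each line sums to 1448/4 = 362.
Row 2 must total 362; the given cells sum to 249, so (2,4) = 113.
Using column 2: 92 + 101 + 83 + ? → (1,2) = 362 − 276 = 86.
Column 3 needs 362; the known cells sum to 264, so (1,3) = 98.
From anti-diagonal, 362 − (71 + 80 + 101) gives (4,1) = 110.
Row 1: 86 + 98 + 71 + ? = 362, so (1,1) = 107.
Row 4: 110 + 83 + 95 + ? = 362, so (4,4) = 74.
Column 1: 107 + 77 + 110 + ? = 362, so (3,1) = 68.
Column 4: 71 + 113 + 74 + ? = 362, so (3,4) = 104.

107 86 98 71 / 77 92 80 113 / 68 101 89 104 / 110 83 95 74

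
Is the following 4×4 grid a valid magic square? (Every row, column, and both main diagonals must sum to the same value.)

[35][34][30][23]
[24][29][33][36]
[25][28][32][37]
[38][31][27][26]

Yes

Row 1: 35 + 34 + 30 + 23 = 122.
Row 2: 24 + 29 + 33 + 36 = 122.
Row 3: 25 + 28 + 32 + 37 = 122.
Row 4: 38 + 31 + 27 + 26 = 122.
Column 1: 35 + 24 + 25 + 38 = 122.
Column 2: 34 + 29 + 28 + 31 = 122.
Column 3: 30 + 33 + 32 + 27 = 122.
Column 4: 23 + 36 + 37 + 26 = 122.
Main diagonal: 35 + 29 + 32 + 26 = 122.
Anti-diagonal: 23 + 33 + 28 + 38 = 122.
All lines sum to 122.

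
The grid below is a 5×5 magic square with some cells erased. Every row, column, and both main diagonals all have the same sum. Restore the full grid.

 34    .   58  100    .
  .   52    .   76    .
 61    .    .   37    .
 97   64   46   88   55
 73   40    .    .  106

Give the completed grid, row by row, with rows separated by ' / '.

Row 4 is already complete: 97 + 64 + 46 + 88 + 55 = 350, so that is the magic constant.
Using column 1: 34 + 61 + 97 + 73 + ? → (2,1) = 350 − 265 = 85.
Using column 4: 100 + 76 + 37 + 88 + ? → (5,4) = 350 − 301 = 49.
The remaining cell in main diagonal is (3,3) = 350 − 280 = 70.
Anti-diagonal: 76 + 70 + 64 + 73 + ? = 350, so (1,5) = 67.
Row 1: 34 + 58 + 100 + 67 + ? = 350, so (1,2) = 91.
Row 5 needs 350; the known cells sum to 268, so (5,3) = 82.
Column 2 needs 350; the known cells sum to 247, so (3,2) = 103.
From column 3, 350 − (58 + 70 + 46 + 82) gives (2,3) = 94.
Using row 2: 85 + 52 + 94 + 76 + ? → (2,5) = 350 − 307 = 43.
Using row 3: 61 + 103 + 70 + 37 + ? → (3,5) = 350 − 271 = 79.

34 91 58 100 67 / 85 52 94 76 43 / 61 103 70 37 79 / 97 64 46 88 55 / 73 40 82 49 106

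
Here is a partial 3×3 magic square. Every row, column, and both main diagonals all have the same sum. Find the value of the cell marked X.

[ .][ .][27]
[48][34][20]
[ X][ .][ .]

Row 2 is complete and sums to 102; that is the magic constant.
Column 3: 27 + 20 + ? = 102, so (3,3) = 55.
The remaining cell in main diagonal is (1,1) = 102 − 89 = 13.
Anti-diagonal needs 102; the known cells sum to 61, so (3,1) = 41.

41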